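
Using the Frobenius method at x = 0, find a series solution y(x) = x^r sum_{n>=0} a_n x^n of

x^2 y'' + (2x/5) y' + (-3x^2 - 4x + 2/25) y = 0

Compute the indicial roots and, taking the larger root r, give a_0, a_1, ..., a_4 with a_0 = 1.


Write in Frobenius form y'' + (p(x)/x) y' + (q(x)/x^2) y = 0:
  p(x) = 2/5,  q(x) = -3x^2 - 4x + 2/25.
Indicial equation: r(r-1) + (2/5) r + (2/25) = 0 -> roots r_1 = 2/5, r_2 = 1/5.
Take r = r_1 = 2/5. Let y(x) = x^r sum_{n>=0} a_n x^n with a_0 = 1.
Substitute y = x^r sum a_n x^n and match x^{r+n}. The recurrence is
  D(n) a_n - 4 a_{n-1} - 3 a_{n-2} = 0,  where D(n) = (r+n)(r+n-1) + (2/5)(r+n) + (2/25).
  a_n = [4 a_{n-1} + 3 a_{n-2}] / D(n).
Since the indicial polynomial factors as (r - r_1)(r - r_2), D(n) = (r_1 + n - r_1)(r_1 + n - r_2) = n(n + 1/5).
Evaluating step by step (a_0 = 1):
  n = 1: D(1) = 1(1 + 1/5) = 6/5; numerator = 4(1) = 4; a_1 = (4)/(6/5) = 10/3
  n = 2: D(2) = 2(2 + 1/5) = 22/5; numerator = 4(10/3) + 3(1) = 49/3; a_2 = (49/3)/(22/5) = 245/66
  n = 3: D(3) = 3(3 + 1/5) = 48/5; numerator = 4(245/66) + 3(10/3) = 820/33; a_3 = (820/33)/(48/5) = 1025/396
  n = 4: D(4) = 4(4 + 1/5) = 84/5; numerator = 4(1025/396) + 3(245/66) = 4255/198; a_4 = (4255/198)/(84/5) = 21275/16632

r = 2/5; a_0 = 1; a_1 = 10/3; a_2 = 245/66; a_3 = 1025/396; a_4 = 21275/16632


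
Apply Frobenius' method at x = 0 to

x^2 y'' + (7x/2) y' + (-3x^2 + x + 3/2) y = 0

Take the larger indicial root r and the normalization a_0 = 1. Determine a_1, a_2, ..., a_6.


Write in Frobenius form y'' + (p(x)/x) y' + (q(x)/x^2) y = 0:
  p(x) = 7/2,  q(x) = -3x^2 + x + 3/2.
Indicial equation: r(r-1) + (7/2) r + (3/2) = 0 -> roots r_1 = -1, r_2 = -3/2.
Take r = r_1 = -1. Let y(x) = x^r sum_{n>=0} a_n x^n with a_0 = 1.
Substitute y = x^r sum a_n x^n and match x^{r+n}. The recurrence is
  D(n) a_n + 1 a_{n-1} - 3 a_{n-2} = 0,  where D(n) = (r+n)(r+n-1) + (7/2)(r+n) + (3/2).
  a_n = [-1 a_{n-1} + 3 a_{n-2}] / D(n).
Since the indicial polynomial factors as (r - r_1)(r - r_2), D(n) = (r_1 + n - r_1)(r_1 + n - r_2) = n(n + 1/2).
Evaluating step by step (a_0 = 1):
  n = 1: D(1) = 1(1 + 1/2) = 3/2; numerator = -1(1) = -1; a_1 = (-1)/(3/2) = -2/3
  n = 2: D(2) = 2(2 + 1/2) = 5; numerator = -1(-2/3) + 3(1) = 11/3; a_2 = (11/3)/(5) = 11/15
  n = 3: D(3) = 3(3 + 1/2) = 21/2; numerator = -1(11/15) + 3(-2/3) = -41/15; a_3 = (-41/15)/(21/2) = -82/315
  n = 4: D(4) = 4(4 + 1/2) = 18; numerator = -1(-82/315) + 3(11/15) = 155/63; a_4 = (155/63)/(18) = 155/1134
  n = 5: D(5) = 5(5 + 1/2) = 55/2; numerator = -1(155/1134) + 3(-82/315) = -5203/5670; a_5 = (-5203/5670)/(55/2) = -473/14175
  n = 6: D(6) = 6(6 + 1/2) = 39; numerator = -1(-473/14175) + 3(155/1134) = 12571/28350; a_6 = (12571/28350)/(39) = 967/85050

r = -1; a_0 = 1; a_1 = -2/3; a_2 = 11/15; a_3 = -82/315; a_4 = 155/1134; a_5 = -473/14175; a_6 = 967/85050


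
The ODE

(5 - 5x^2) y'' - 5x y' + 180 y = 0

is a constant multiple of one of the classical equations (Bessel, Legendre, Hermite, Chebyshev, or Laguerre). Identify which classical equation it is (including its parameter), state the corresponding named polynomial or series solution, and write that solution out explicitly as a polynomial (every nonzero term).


All three coefficients share the factor 5; dividing through by 5 gives  (1 - x^2) y'' - x y' + 36 y = 0.
This matches the Chebyshev equation (1 - x^2) y'' - x y' + n^2 y = 0 (note the -x y' term, not -2x y') with n^2 = 36, so n = 6; the polynomial solution is T_6(x).
With y = sum_k a_k x^k, matching x^k gives (k+2)(k+1) a_{k+2} = (k^2 - n^2) a_k = (k - 6)(k + 6) a_k. The right side vanishes at k = 6, so the series with the parity of 6 terminates at degree 6.
Standard normalization: leading coefficient of T_n is 2^(n-1), so a_6 = 2^5 = 32. Work downward with a_k = (k+1)(k+2) a_{k+2} / ((k - 6)(k + 6)):
  a_4 = (5)(6)(32) / ((4 - 6)(4 + 6)) = 960/(-20) = -48
  a_2 = (3)(4)(-48) / ((2 - 6)(2 + 6)) = -576/(-32) = 18
  a_0 = (1)(2)(18) / ((0 - 6)(0 + 6)) = 36/(-36) = -1
Hence T_6(x) = 32 x^6 - 48 x^4 + 18 x^2 - 1.

T_6(x); series = 32 x^6 - 48 x^4 + 18 x^2 - 1


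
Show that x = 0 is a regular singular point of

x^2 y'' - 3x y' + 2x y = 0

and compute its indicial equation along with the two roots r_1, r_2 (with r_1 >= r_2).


Divide by x^2 to reach normal form y'' + P_1(x) y' + P_2(x) y = 0 with P_1(x) = -3/x and P_2(x) = 2/x.
x = 0 is a singular point because the y'-coefficient -3/x has a pole at x = 0 and the y-coefficient 2/x has a pole at x = 0.
It is a regular singular point because x P_1(x) = p(x) = -3 and x^2 P_2(x) = q(x) = 2x are polynomials, hence analytic at x = 0.
p(0) = -3,  q(0) = 0.
Indicial equation: r(r-1) + p(0) r + q(0) = 0, i.e. r^2 + (p(0) - 1) r + q(0) = 0, i.e. r^2 - 4 r = 0.
Discriminant: (-4)^2 - 4(0) = 16, so r = (4 ± 4)/2.
Solving: r_1 = 4, r_2 = 0.

indicial: r^2 - 4 r = 0; roots r_1 = 4, r_2 = 0


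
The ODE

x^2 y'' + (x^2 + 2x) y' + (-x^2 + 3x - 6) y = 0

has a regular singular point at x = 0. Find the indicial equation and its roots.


Divide by x^2 to reach normal form y'' + P_1(x) y' + P_2(x) y = 0 with P_1(x) = 1 + 2/x and P_2(x) = -1 + 3/x - 6/x^2.
x = 0 is a singular point because the y'-coefficient 1 + 2/x has a pole at x = 0 and the y-coefficient -1 + 3/x - 6/x^2 has a pole at x = 0.
It is a regular singular point because x P_1(x) = p(x) = x + 2 and x^2 P_2(x) = q(x) = -x^2 + 3x - 6 are polynomials, hence analytic at x = 0.
p(0) = 2,  q(0) = -6.
Indicial equation: r(r-1) + p(0) r + q(0) = 0, i.e. r^2 + (p(0) - 1) r + q(0) = 0, i.e. r^2 + 1 r - 6 = 0.
Discriminant: (1)^2 - 4(-6) = 25, so r = (-1 ± 5)/2.
Solving: r_1 = 2, r_2 = -3.

indicial: r^2 + 1 r - 6 = 0; roots r_1 = 2, r_2 = -3


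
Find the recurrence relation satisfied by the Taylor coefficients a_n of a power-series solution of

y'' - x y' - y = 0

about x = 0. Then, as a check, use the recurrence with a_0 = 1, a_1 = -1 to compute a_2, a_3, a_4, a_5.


Substitute y = sum_n a_n x^n.
y''(x) has coefficient (n+2)(n+1) a_{n+2} at x^n;
-x y'(x) has coefficient -n a_n at x^n (shift);
-y(x) has coefficient -1 a_n at x^n.
Matching x^n: (n+2)(n+1) a_{n+2} + (-n - 1) a_n = 0.
Thus a_{n+2} = (n + 1) / ((n+1)(n+2)) * a_n.

Check with a_0 = 1, a_1 = -1 (apply the recurrence for n = 0, 1, 2, 3): a_0 = 1, a_1 = -1, a_2 = 1/2, a_3 = -1/3, a_4 = 1/8, a_5 = -1/15.

a_(n+2) = (n + 1) / ((n+1)(n+2)) * a_n; check: a_0 = 1, a_1 = -1, a_2 = 1/2, a_3 = -1/3, a_4 = 1/8, a_5 = -1/15


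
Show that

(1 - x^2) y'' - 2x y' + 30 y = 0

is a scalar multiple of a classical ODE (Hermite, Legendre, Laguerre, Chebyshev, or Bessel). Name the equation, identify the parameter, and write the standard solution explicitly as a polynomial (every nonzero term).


The equation is already in a standard form:  (1 - x^2) y'' - 2x y' + 30 y = 0.
This matches the Legendre equation (1 - x^2) y'' - 2x y' + n(n+1) y = 0 (note the -2x y' term) with n(n+1) = 30, so n = 5; the polynomial solution is P_5(x).
With y = sum_k a_k x^k, matching x^k gives (k+2)(k+1) a_{k+2} = [k(k+1) - n(n+1)] a_k = (k - 5)(k + 6) a_k. The right side vanishes at k = 5, so the series with the parity of 5 terminates at degree 5.
Standard normalization (P_n(1) = 1): leading coefficient (2n)!/(2^n (n!)^2) = 3628800/(32*14400) = 63/8, so a_5 = 63/8. Work downward with a_k = (k+1)(k+2) a_{k+2} / ((k - 5)(k + 6)):
  a_3 = (4)(5)(63/8) / ((3 - 5)(3 + 6)) = (315/2)/(-18) = -35/4
  a_1 = (2)(3)(-35/4) / ((1 - 5)(1 + 6)) = (-105/2)/(-28) = 15/8
Hence P_5(x) = 63 x^5/8 - 35 x^3/4 + 15 x/8.

P_5(x); series = 63 x^5/8 - 35 x^3/4 + 15 x/8


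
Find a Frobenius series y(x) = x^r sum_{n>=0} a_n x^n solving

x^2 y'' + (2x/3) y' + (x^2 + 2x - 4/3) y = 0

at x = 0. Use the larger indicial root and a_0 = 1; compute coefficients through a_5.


Write in Frobenius form y'' + (p(x)/x) y' + (q(x)/x^2) y = 0:
  p(x) = 2/3,  q(x) = x^2 + 2x - 4/3.
Indicial equation: r(r-1) + (2/3) r + (-4/3) = 0 -> roots r_1 = 4/3, r_2 = -1.
Take r = r_1 = 4/3. Let y(x) = x^r sum_{n>=0} a_n x^n with a_0 = 1.
Substitute y = x^r sum a_n x^n and match x^{r+n}. The recurrence is
  D(n) a_n + 2 a_{n-1} + 1 a_{n-2} = 0,  where D(n) = (r+n)(r+n-1) + (2/3)(r+n) + (-4/3).
  a_n = [-2 a_{n-1} - 1 a_{n-2}] / D(n).
Since the indicial polynomial factors as (r - r_1)(r - r_2), D(n) = (r_1 + n - r_1)(r_1 + n - r_2) = n(n + 7/3).
Evaluating step by step (a_0 = 1):
  n = 1: D(1) = 1(1 + 7/3) = 10/3; numerator = -2(1) = -2; a_1 = (-2)/(10/3) = -3/5
  n = 2: D(2) = 2(2 + 7/3) = 26/3; numerator = -2(-3/5) - 1(1) = 1/5; a_2 = (1/5)/(26/3) = 3/130
  n = 3: D(3) = 3(3 + 7/3) = 16; numerator = -2(3/130) - 1(-3/5) = 36/65; a_3 = (36/65)/(16) = 9/260
  n = 4: D(4) = 4(4 + 7/3) = 76/3; numerator = -2(9/260) - 1(3/130) = -6/65; a_4 = (-6/65)/(76/3) = -9/2470
  n = 5: D(5) = 5(5 + 7/3) = 110/3; numerator = -2(-9/2470) - 1(9/260) = -27/988; a_5 = (-27/988)/(110/3) = -81/108680

r = 4/3; a_0 = 1; a_1 = -3/5; a_2 = 3/130; a_3 = 9/260; a_4 = -9/2470; a_5 = -81/108680


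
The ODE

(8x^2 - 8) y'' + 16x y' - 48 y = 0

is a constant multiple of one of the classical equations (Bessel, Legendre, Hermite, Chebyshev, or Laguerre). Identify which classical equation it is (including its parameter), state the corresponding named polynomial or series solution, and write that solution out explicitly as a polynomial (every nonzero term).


All three coefficients share the factor -8; dividing through by -8 gives  (1 - x^2) y'' - 2x y' + 6 y = 0.
This matches the Legendre equation (1 - x^2) y'' - 2x y' + n(n+1) y = 0 (note the -2x y' term) with n(n+1) = 6, so n = 2; the polynomial solution is P_2(x).
With y = sum_k a_k x^k, matching x^k gives (k+2)(k+1) a_{k+2} = [k(k+1) - n(n+1)] a_k = (k - 2)(k + 3) a_k. The right side vanishes at k = 2, so the series with the parity of 2 terminates at degree 2.
Standard normalization (P_n(1) = 1): leading coefficient (2n)!/(2^n (n!)^2) = 24/(4*4) = 3/2, so a_2 = 3/2. Work downward with a_k = (k+1)(k+2) a_{k+2} / ((k - 2)(k + 3)):
  a_0 = (1)(2)(3/2) / ((0 - 2)(0 + 3)) = 3/(-6) = -1/2
Hence P_2(x) = 3 x^2/2 - 1/2.

P_2(x); series = 3 x^2/2 - 1/2


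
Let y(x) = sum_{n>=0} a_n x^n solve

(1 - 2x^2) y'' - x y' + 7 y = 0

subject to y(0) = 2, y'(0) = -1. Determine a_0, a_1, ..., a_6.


Ansatz: y(x) = sum_{n>=0} a_n x^n, so y'(x) = sum_{n>=1} n a_n x^(n-1) and y''(x) = sum_{n>=2} n(n-1) a_n x^(n-2).
Substitute into P(x) y'' + Q(x) y' + R(x) y = 0 with P(x) = 1 - 2x^2, Q(x) = -x, R(x) = 7, and match powers of x.
Initial conditions: a_0 = 2, a_1 = -1.
Setting the coefficient of each power of x to zero and solving order by order (substituting the coefficients already found):
  x^0: 2 a_2 + 7 a_0 = 0  ->  2 a_2 = -7 a_0 = -14  ->  a_2 = -7
  x^1: 6 a_3 + 6 a_1 = 0  ->  6 a_3 = -6 a_1 = 6  ->  a_3 = 1
  x^2: 12 a_4 + a_2 = 0  ->  12 a_4 = -a_2 = 7  ->  a_4 = 7/12
  x^3: 20 a_5 - 8 a_3 = 0  ->  20 a_5 = 8 a_3 = 8  ->  a_5 = 2/5
  x^4: 30 a_6 - 21 a_4 = 0  ->  30 a_6 = 21 a_4 = 49/4  ->  a_6 = 49/120
Truncated series: y(x) = 2 - x - 7 x^2 + x^3 + (7/12) x^4 + (2/5) x^5 + (49/120) x^6 + O(x^7).

a_0 = 2; a_1 = -1; a_2 = -7; a_3 = 1; a_4 = 7/12; a_5 = 2/5; a_6 = 49/120


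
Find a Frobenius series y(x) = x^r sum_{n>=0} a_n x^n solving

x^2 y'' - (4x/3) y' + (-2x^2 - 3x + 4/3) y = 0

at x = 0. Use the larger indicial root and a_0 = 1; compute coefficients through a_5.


Write in Frobenius form y'' + (p(x)/x) y' + (q(x)/x^2) y = 0:
  p(x) = -4/3,  q(x) = -2x^2 - 3x + 4/3.
Indicial equation: r(r-1) + (-4/3) r + (4/3) = 0 -> roots r_1 = 4/3, r_2 = 1.
Take r = r_1 = 4/3. Let y(x) = x^r sum_{n>=0} a_n x^n with a_0 = 1.
Substitute y = x^r sum a_n x^n and match x^{r+n}. The recurrence is
  D(n) a_n - 3 a_{n-1} - 2 a_{n-2} = 0,  where D(n) = (r+n)(r+n-1) + (-4/3)(r+n) + (4/3).
  a_n = [3 a_{n-1} + 2 a_{n-2}] / D(n).
Since the indicial polynomial factors as (r - r_1)(r - r_2), D(n) = (r_1 + n - r_1)(r_1 + n - r_2) = n(n + 1/3).
Evaluating step by step (a_0 = 1):
  n = 1: D(1) = 1(1 + 1/3) = 4/3; numerator = 3(1) = 3; a_1 = (3)/(4/3) = 9/4
  n = 2: D(2) = 2(2 + 1/3) = 14/3; numerator = 3(9/4) + 2(1) = 35/4; a_2 = (35/4)/(14/3) = 15/8
  n = 3: D(3) = 3(3 + 1/3) = 10; numerator = 3(15/8) + 2(9/4) = 81/8; a_3 = (81/8)/(10) = 81/80
  n = 4: D(4) = 4(4 + 1/3) = 52/3; numerator = 3(81/80) + 2(15/8) = 543/80; a_4 = (543/80)/(52/3) = 1629/4160
  n = 5: D(5) = 5(5 + 1/3) = 80/3; numerator = 3(1629/4160) + 2(81/80) = 13311/4160; a_5 = (13311/4160)/(80/3) = 39933/332800

r = 4/3; a_0 = 1; a_1 = 9/4; a_2 = 15/8; a_3 = 81/80; a_4 = 1629/4160; a_5 = 39933/332800


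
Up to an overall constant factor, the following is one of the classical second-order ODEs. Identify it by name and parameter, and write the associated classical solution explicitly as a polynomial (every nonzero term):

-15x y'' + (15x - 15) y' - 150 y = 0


All three coefficients share the factor -15; dividing through by -15 gives  x y'' + (1 - x) y' + 10 y = 0.
This matches the Laguerre equation x y'' + (1 - x) y' + n y = 0 with n = 10; the polynomial solution is L_10(x).
With y = sum_k a_k x^k, matching x^k gives (k+1)k a_{k+1} + (k+1) a_{k+1} - k a_k + n a_k = 0, i.e. (k+1)^2 a_{k+1} = (k - n) a_k = (k - 10) a_k. The right side vanishes at k = 10, so the series terminates at degree 10.
Standard normalization L_n(0) = 1 gives a_0 = 1. Work upward with a_{k+1} = (k - 10) a_k / (k+1)^2:
  a_1 = (0 - 10)(1) / 1^2 = -10/1 = -10
  a_2 = (1 - 10)(-10) / 2^2 = 90/4 = 45/2
  a_3 = (2 - 10)(45/2) / 3^2 = -180/9 = -20
  a_4 = (3 - 10)(-20) / 4^2 = 140/16 = 35/4
  a_5 = (4 - 10)(35/4) / 5^2 = (-105/2)/25 = -21/10
  a_6 = (5 - 10)(-21/10) / 6^2 = (21/2)/36 = 7/24
  a_7 = (6 - 10)(7/24) / 7^2 = (-7/6)/49 = -1/42
  a_8 = (7 - 10)(-1/42) / 8^2 = (1/14)/64 = 1/896
  a_9 = (8 - 10)(1/896) / 9^2 = (-1/448)/81 = -1/36288
  a_10 = (9 - 10)(-1/36288) / 10^2 = (1/36288)/100 = 1/3628800
Hence L_10(x) = x^10/3628800 - x^9/36288 + x^8/896 - x^7/42 + 7 x^6/24 - 21 x^5/10 + 35 x^4/4 - 20 x^3 + 45 x^2/2 - 10 x + 1.

L_10(x); series = x^10/3628800 - x^9/36288 + x^8/896 - x^7/42 + 7 x^6/24 - 21 x^5/10 + 35 x^4/4 - 20 x^3 + 45 x^2/2 - 10 x + 1


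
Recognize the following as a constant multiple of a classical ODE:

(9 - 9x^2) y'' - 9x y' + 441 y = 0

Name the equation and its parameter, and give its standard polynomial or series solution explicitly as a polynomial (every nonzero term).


All three coefficients share the factor 9; dividing through by 9 gives  (1 - x^2) y'' - x y' + 49 y = 0.
This matches the Chebyshev equation (1 - x^2) y'' - x y' + n^2 y = 0 (note the -x y' term, not -2x y') with n^2 = 49, so n = 7; the polynomial solution is T_7(x).
With y = sum_k a_k x^k, matching x^k gives (k+2)(k+1) a_{k+2} = (k^2 - n^2) a_k = (k - 7)(k + 7) a_k. The right side vanishes at k = 7, so the series with the parity of 7 terminates at degree 7.
Standard normalization: leading coefficient of T_n is 2^(n-1), so a_7 = 2^6 = 64. Work downward with a_k = (k+1)(k+2) a_{k+2} / ((k - 7)(k + 7)):
  a_5 = (6)(7)(64) / ((5 - 7)(5 + 7)) = 2688/(-24) = -112
  a_3 = (4)(5)(-112) / ((3 - 7)(3 + 7)) = -2240/(-40) = 56
  a_1 = (2)(3)(56) / ((1 - 7)(1 + 7)) = 336/(-48) = -7
Hence T_7(x) = 64 x^7 - 112 x^5 + 56 x^3 - 7 x.

T_7(x); series = 64 x^7 - 112 x^5 + 56 x^3 - 7 x


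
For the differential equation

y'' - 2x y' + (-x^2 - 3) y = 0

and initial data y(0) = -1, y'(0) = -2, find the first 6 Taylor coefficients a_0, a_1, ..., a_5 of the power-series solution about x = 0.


Ansatz: y(x) = sum_{n>=0} a_n x^n, so y'(x) = sum_{n>=1} n a_n x^(n-1) and y''(x) = sum_{n>=2} n(n-1) a_n x^(n-2).
Substitute into P(x) y'' + Q(x) y' + R(x) y = 0 with P(x) = 1, Q(x) = -2x, R(x) = -x^2 - 3, and match powers of x.
Initial conditions: a_0 = -1, a_1 = -2.
Setting the coefficient of each power of x to zero and solving order by order (substituting the coefficients already found):
  x^0: 2 a_2 - 3 a_0 = 0  ->  2 a_2 = 3 a_0 = -3  ->  a_2 = -3/2
  x^1: 6 a_3 - 5 a_1 = 0  ->  6 a_3 = 5 a_1 = -10  ->  a_3 = -5/3
  x^2: 12 a_4 - 7 a_2 - a_0 = 0  ->  12 a_4 = 7 a_2 + a_0 = -23/2  ->  a_4 = -23/24
  x^3: 20 a_5 - 9 a_3 - a_1 = 0  ->  20 a_5 = 9 a_3 + a_1 = -17  ->  a_5 = -17/20
Truncated series: y(x) = -1 - 2 x - (3/2) x^2 - (5/3) x^3 - (23/24) x^4 - (17/20) x^5 + O(x^6).

a_0 = -1; a_1 = -2; a_2 = -3/2; a_3 = -5/3; a_4 = -23/24; a_5 = -17/20


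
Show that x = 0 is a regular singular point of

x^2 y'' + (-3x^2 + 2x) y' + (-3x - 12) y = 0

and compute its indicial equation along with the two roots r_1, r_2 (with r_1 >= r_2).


Divide by x^2 to reach normal form y'' + P_1(x) y' + P_2(x) y = 0 with P_1(x) = -3 + 2/x and P_2(x) = -3/x - 12/x^2.
x = 0 is a singular point because the y'-coefficient -3 + 2/x has a pole at x = 0 and the y-coefficient -3/x - 12/x^2 has a pole at x = 0.
It is a regular singular point because x P_1(x) = p(x) = 2 - 3x and x^2 P_2(x) = q(x) = -3x - 12 are polynomials, hence analytic at x = 0.
p(0) = 2,  q(0) = -12.
Indicial equation: r(r-1) + p(0) r + q(0) = 0, i.e. r^2 + (p(0) - 1) r + q(0) = 0, i.e. r^2 + 1 r - 12 = 0.
Discriminant: (1)^2 - 4(-12) = 49, so r = (-1 ± 7)/2.
Solving: r_1 = 3, r_2 = -4.

indicial: r^2 + 1 r - 12 = 0; roots r_1 = 3, r_2 = -4


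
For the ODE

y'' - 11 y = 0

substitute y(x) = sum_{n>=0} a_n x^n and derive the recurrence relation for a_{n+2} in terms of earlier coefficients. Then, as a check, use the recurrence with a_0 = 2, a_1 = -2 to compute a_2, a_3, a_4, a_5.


Substitute y = sum_n a_n x^n into y'' + (const) y = 0.
y''(x) = sum_{n>=0} (n+2)(n+1) a_{n+2} x^n.
The ODE becomes sum_n [(n+2)(n+1) a_{n+2} - 11 a_n] x^n = 0.
Setting each coefficient to zero gives the recurrence:
  (n+2)(n+1) a_{n+2} - 11 a_n = 0,
  a_{n+2} = 11 / ((n+1)(n+2)) a_n.

Check with a_0 = 2, a_1 = -2 (apply the recurrence for n = 0, 1, 2, 3): a_0 = 2, a_1 = -2, a_2 = 11, a_3 = -11/3, a_4 = 121/12, a_5 = -121/60.

a_{n+2} = 11/((n+1)(n+2)) * a_n; check: a_0 = 2, a_1 = -2, a_2 = 11, a_3 = -11/3, a_4 = 121/12, a_5 = -121/60


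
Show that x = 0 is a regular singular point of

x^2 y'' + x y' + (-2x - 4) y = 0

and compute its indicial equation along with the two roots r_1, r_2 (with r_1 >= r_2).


Divide by x^2 to reach normal form y'' + P_1(x) y' + P_2(x) y = 0 with P_1(x) = 1/x and P_2(x) = -2/x - 4/x^2.
x = 0 is a singular point because the y'-coefficient 1/x has a pole at x = 0 and the y-coefficient -2/x - 4/x^2 has a pole at x = 0.
It is a regular singular point because x P_1(x) = p(x) = 1 and x^2 P_2(x) = q(x) = -2x - 4 are polynomials, hence analytic at x = 0.
p(0) = 1,  q(0) = -4.
Indicial equation: r(r-1) + p(0) r + q(0) = 0, i.e. r^2 + (p(0) - 1) r + q(0) = 0, i.e. r^2 - 4 = 0.
Discriminant: (0)^2 - 4(-4) = 16, so r = (0 ± 4)/2.
Solving: r_1 = 2, r_2 = -2.

indicial: r^2 - 4 = 0; roots r_1 = 2, r_2 = -2


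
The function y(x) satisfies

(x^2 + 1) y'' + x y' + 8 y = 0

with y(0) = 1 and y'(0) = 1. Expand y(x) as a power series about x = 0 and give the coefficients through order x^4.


Ansatz: y(x) = sum_{n>=0} a_n x^n, so y'(x) = sum_{n>=1} n a_n x^(n-1) and y''(x) = sum_{n>=2} n(n-1) a_n x^(n-2).
Substitute into P(x) y'' + Q(x) y' + R(x) y = 0 with P(x) = x^2 + 1, Q(x) = x, R(x) = 8, and match powers of x.
Initial conditions: a_0 = 1, a_1 = 1.
Setting the coefficient of each power of x to zero and solving order by order (substituting the coefficients already found):
  x^0: 2 a_2 + 8 a_0 = 0  ->  2 a_2 = -8 a_0 = -8  ->  a_2 = -4
  x^1: 6 a_3 + 9 a_1 = 0  ->  6 a_3 = -9 a_1 = -9  ->  a_3 = -3/2
  x^2: 12 a_4 + 12 a_2 = 0  ->  12 a_4 = -12 a_2 = 48  ->  a_4 = 4
Truncated series: y(x) = 1 + x - 4 x^2 - (3/2) x^3 + 4 x^4 + O(x^5).

a_0 = 1; a_1 = 1; a_2 = -4; a_3 = -3/2; a_4 = 4


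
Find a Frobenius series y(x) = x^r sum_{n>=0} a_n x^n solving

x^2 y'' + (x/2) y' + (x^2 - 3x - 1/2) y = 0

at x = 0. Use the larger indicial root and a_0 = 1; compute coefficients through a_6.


Write in Frobenius form y'' + (p(x)/x) y' + (q(x)/x^2) y = 0:
  p(x) = 1/2,  q(x) = x^2 - 3x - 1/2.
Indicial equation: r(r-1) + (1/2) r + (-1/2) = 0 -> roots r_1 = 1, r_2 = -1/2.
Take r = r_1 = 1. Let y(x) = x^r sum_{n>=0} a_n x^n with a_0 = 1.
Substitute y = x^r sum a_n x^n and match x^{r+n}. The recurrence is
  D(n) a_n - 3 a_{n-1} + 1 a_{n-2} = 0,  where D(n) = (r+n)(r+n-1) + (1/2)(r+n) + (-1/2).
  a_n = [3 a_{n-1} - 1 a_{n-2}] / D(n).
Since the indicial polynomial factors as (r - r_1)(r - r_2), D(n) = (r_1 + n - r_1)(r_1 + n - r_2) = n(n + 3/2).
Evaluating step by step (a_0 = 1):
  n = 1: D(1) = 1(1 + 3/2) = 5/2; numerator = 3(1) = 3; a_1 = (3)/(5/2) = 6/5
  n = 2: D(2) = 2(2 + 3/2) = 7; numerator = 3(6/5) - 1(1) = 13/5; a_2 = (13/5)/(7) = 13/35
  n = 3: D(3) = 3(3 + 3/2) = 27/2; numerator = 3(13/35) - 1(6/5) = -3/35; a_3 = (-3/35)/(27/2) = -2/315
  n = 4: D(4) = 4(4 + 3/2) = 22; numerator = 3(-2/315) - 1(13/35) = -41/105; a_4 = (-41/105)/(22) = -41/2310
  n = 5: D(5) = 5(5 + 3/2) = 65/2; numerator = 3(-41/2310) - 1(-2/315) = -65/1386; a_5 = (-65/1386)/(65/2) = -1/693
  n = 6: D(6) = 6(6 + 3/2) = 45; numerator = 3(-1/693) - 1(-41/2310) = 31/2310; a_6 = (31/2310)/(45) = 31/103950

r = 1; a_0 = 1; a_1 = 6/5; a_2 = 13/35; a_3 = -2/315; a_4 = -41/2310; a_5 = -1/693; a_6 = 31/103950


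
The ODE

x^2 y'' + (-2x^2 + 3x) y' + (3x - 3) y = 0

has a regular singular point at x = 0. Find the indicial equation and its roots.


Divide by x^2 to reach normal form y'' + P_1(x) y' + P_2(x) y = 0 with P_1(x) = -2 + 3/x and P_2(x) = 3/x - 3/x^2.
x = 0 is a singular point because the y'-coefficient -2 + 3/x has a pole at x = 0 and the y-coefficient 3/x - 3/x^2 has a pole at x = 0.
It is a regular singular point because x P_1(x) = p(x) = 3 - 2x and x^2 P_2(x) = q(x) = 3x - 3 are polynomials, hence analytic at x = 0.
p(0) = 3,  q(0) = -3.
Indicial equation: r(r-1) + p(0) r + q(0) = 0, i.e. r^2 + (p(0) - 1) r + q(0) = 0, i.e. r^2 + 2 r - 3 = 0.
Discriminant: (2)^2 - 4(-3) = 16, so r = (-2 ± 4)/2.
Solving: r_1 = 1, r_2 = -3.

indicial: r^2 + 2 r - 3 = 0; roots r_1 = 1, r_2 = -3


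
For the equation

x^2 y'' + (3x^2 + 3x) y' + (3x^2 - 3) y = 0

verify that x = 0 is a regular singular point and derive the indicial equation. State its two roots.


Divide by x^2 to reach normal form y'' + P_1(x) y' + P_2(x) y = 0 with P_1(x) = 3 + 3/x and P_2(x) = 3 - 3/x^2.
x = 0 is a singular point because the y'-coefficient 3 + 3/x has a pole at x = 0 and the y-coefficient 3 - 3/x^2 has a pole at x = 0.
It is a regular singular point because x P_1(x) = p(x) = 3x + 3 and x^2 P_2(x) = q(x) = 3x^2 - 3 are polynomials, hence analytic at x = 0.
p(0) = 3,  q(0) = -3.
Indicial equation: r(r-1) + p(0) r + q(0) = 0, i.e. r^2 + (p(0) - 1) r + q(0) = 0, i.e. r^2 + 2 r - 3 = 0.
Discriminant: (2)^2 - 4(-3) = 16, so r = (-2 ± 4)/2.
Solving: r_1 = 1, r_2 = -3.

indicial: r^2 + 2 r - 3 = 0; roots r_1 = 1, r_2 = -3


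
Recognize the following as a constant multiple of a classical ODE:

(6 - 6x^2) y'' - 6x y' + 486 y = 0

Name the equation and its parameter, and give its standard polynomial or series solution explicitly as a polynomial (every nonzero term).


All three coefficients share the factor 6; dividing through by 6 gives  (1 - x^2) y'' - x y' + 81 y = 0.
This matches the Chebyshev equation (1 - x^2) y'' - x y' + n^2 y = 0 (note the -x y' term, not -2x y') with n^2 = 81, so n = 9; the polynomial solution is T_9(x).
With y = sum_k a_k x^k, matching x^k gives (k+2)(k+1) a_{k+2} = (k^2 - n^2) a_k = (k - 9)(k + 9) a_k. The right side vanishes at k = 9, so the series with the parity of 9 terminates at degree 9.
Standard normalization: leading coefficient of T_n is 2^(n-1), so a_9 = 2^8 = 256. Work downward with a_k = (k+1)(k+2) a_{k+2} / ((k - 9)(k + 9)):
  a_7 = (8)(9)(256) / ((7 - 9)(7 + 9)) = 18432/(-32) = -576
  a_5 = (6)(7)(-576) / ((5 - 9)(5 + 9)) = -24192/(-56) = 432
  a_3 = (4)(5)(432) / ((3 - 9)(3 + 9)) = 8640/(-72) = -120
  a_1 = (2)(3)(-120) / ((1 - 9)(1 + 9)) = -720/(-80) = 9
Hence T_9(x) = 256 x^9 - 576 x^7 + 432 x^5 - 120 x^3 + 9 x.

T_9(x); series = 256 x^9 - 576 x^7 + 432 x^5 - 120 x^3 + 9 x


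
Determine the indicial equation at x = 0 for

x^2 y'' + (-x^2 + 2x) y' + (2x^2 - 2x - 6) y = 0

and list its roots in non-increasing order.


Divide by x^2 to reach normal form y'' + P_1(x) y' + P_2(x) y = 0 with P_1(x) = -1 + 2/x and P_2(x) = 2 - 2/x - 6/x^2.
x = 0 is a singular point because the y'-coefficient -1 + 2/x has a pole at x = 0 and the y-coefficient 2 - 2/x - 6/x^2 has a pole at x = 0.
It is a regular singular point because x P_1(x) = p(x) = 2 - x and x^2 P_2(x) = q(x) = 2x^2 - 2x - 6 are polynomials, hence analytic at x = 0.
p(0) = 2,  q(0) = -6.
Indicial equation: r(r-1) + p(0) r + q(0) = 0, i.e. r^2 + (p(0) - 1) r + q(0) = 0, i.e. r^2 + 1 r - 6 = 0.
Discriminant: (1)^2 - 4(-6) = 25, so r = (-1 ± 5)/2.
Solving: r_1 = 2, r_2 = -3.

indicial: r^2 + 1 r - 6 = 0; roots r_1 = 2, r_2 = -3


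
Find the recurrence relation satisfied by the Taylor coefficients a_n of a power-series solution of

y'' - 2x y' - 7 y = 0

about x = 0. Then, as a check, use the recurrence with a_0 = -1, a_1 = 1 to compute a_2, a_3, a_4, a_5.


Substitute y = sum_n a_n x^n.
y''(x) has coefficient (n+2)(n+1) a_{n+2} at x^n;
-2 x y'(x) has coefficient -2 n a_n at x^n (shift);
-7 y(x) has coefficient -7 a_n at x^n.
Matching x^n: (n+2)(n+1) a_{n+2} + (-2n - 7) a_n = 0.
Thus a_{n+2} = (2n + 7) / ((n+1)(n+2)) * a_n.

Check with a_0 = -1, a_1 = 1 (apply the recurrence for n = 0, 1, 2, 3): a_0 = -1, a_1 = 1, a_2 = -7/2, a_3 = 3/2, a_4 = -77/24, a_5 = 39/40.

a_(n+2) = (2n + 7) / ((n+1)(n+2)) * a_n; check: a_0 = -1, a_1 = 1, a_2 = -7/2, a_3 = 3/2, a_4 = -77/24, a_5 = 39/40


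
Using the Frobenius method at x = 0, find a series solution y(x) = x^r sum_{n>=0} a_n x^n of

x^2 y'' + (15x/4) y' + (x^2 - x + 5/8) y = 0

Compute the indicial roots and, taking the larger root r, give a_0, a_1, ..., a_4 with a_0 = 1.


Write in Frobenius form y'' + (p(x)/x) y' + (q(x)/x^2) y = 0:
  p(x) = 15/4,  q(x) = x^2 - x + 5/8.
Indicial equation: r(r-1) + (15/4) r + (5/8) = 0 -> roots r_1 = -1/4, r_2 = -5/2.
Take r = r_1 = -1/4. Let y(x) = x^r sum_{n>=0} a_n x^n with a_0 = 1.
Substitute y = x^r sum a_n x^n and match x^{r+n}. The recurrence is
  D(n) a_n - 1 a_{n-1} + 1 a_{n-2} = 0,  where D(n) = (r+n)(r+n-1) + (15/4)(r+n) + (5/8).
  a_n = [1 a_{n-1} - 1 a_{n-2}] / D(n).
Since the indicial polynomial factors as (r - r_1)(r - r_2), D(n) = (r_1 + n - r_1)(r_1 + n - r_2) = n(n + 9/4).
Evaluating step by step (a_0 = 1):
  n = 1: D(1) = 1(1 + 9/4) = 13/4; numerator = 1(1) = 1; a_1 = (1)/(13/4) = 4/13
  n = 2: D(2) = 2(2 + 9/4) = 17/2; numerator = 1(4/13) - 1(1) = -9/13; a_2 = (-9/13)/(17/2) = -18/221
  n = 3: D(3) = 3(3 + 9/4) = 63/4; numerator = 1(-18/221) - 1(4/13) = -86/221; a_3 = (-86/221)/(63/4) = -344/13923
  n = 4: D(4) = 4(4 + 9/4) = 25; numerator = 1(-344/13923) - 1(-18/221) = 790/13923; a_4 = (790/13923)/(25) = 158/69615

r = -1/4; a_0 = 1; a_1 = 4/13; a_2 = -18/221; a_3 = -344/13923; a_4 = 158/69615


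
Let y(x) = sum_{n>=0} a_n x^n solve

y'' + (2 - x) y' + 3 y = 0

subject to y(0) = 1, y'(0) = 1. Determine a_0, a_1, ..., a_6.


Ansatz: y(x) = sum_{n>=0} a_n x^n, so y'(x) = sum_{n>=1} n a_n x^(n-1) and y''(x) = sum_{n>=2} n(n-1) a_n x^(n-2).
Substitute into P(x) y'' + Q(x) y' + R(x) y = 0 with P(x) = 1, Q(x) = 2 - x, R(x) = 3, and match powers of x.
Initial conditions: a_0 = 1, a_1 = 1.
Setting the coefficient of each power of x to zero and solving order by order (substituting the coefficients already found):
  x^0: 2 a_2 + 2 a_1 + 3 a_0 = 0  ->  2 a_2 = -2 a_1 - 3 a_0 = -5  ->  a_2 = -5/2
  x^1: 6 a_3 + 4 a_2 + 2 a_1 = 0  ->  6 a_3 = -4 a_2 - 2 a_1 = 8  ->  a_3 = 4/3
  x^2: 12 a_4 + 6 a_3 + a_2 = 0  ->  12 a_4 = -6 a_3 - a_2 = -11/2  ->  a_4 = -11/24
  x^3: 20 a_5 + 8 a_4 = 0  ->  20 a_5 = -8 a_4 = 11/3  ->  a_5 = 11/60
  x^4: 30 a_6 + 10 a_5 - a_4 = 0  ->  30 a_6 = -10 a_5 + a_4 = -55/24  ->  a_6 = -11/144
Truncated series: y(x) = 1 + x - (5/2) x^2 + (4/3) x^3 - (11/24) x^4 + (11/60) x^5 - (11/144) x^6 + O(x^7).

a_0 = 1; a_1 = 1; a_2 = -5/2; a_3 = 4/3; a_4 = -11/24; a_5 = 11/60; a_6 = -11/144


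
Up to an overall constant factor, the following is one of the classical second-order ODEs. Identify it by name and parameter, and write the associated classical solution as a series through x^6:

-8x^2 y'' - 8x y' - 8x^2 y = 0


All three coefficients share the factor -8; dividing through by -8 gives  x^2 y'' + x y' + x^2 y = 0.
This matches the Bessel equation x^2 y'' + x y' + (x^2 - nu^2) y = 0 with nu^2 = 0, so nu = 0; the solution bounded at x = 0 is J_0(x).
Frobenius at x = 0: indicial roots ±nu; for r = nu the recurrence k(k + 2nu) c_k = -c_{k-2} gives the standard series J_nu(x) = sum_{k>=0} (-1)^k / (k! (k+nu)!) (x/2)^(2k+nu). Evaluate the first 4 terms:
  k = 0: (-1)^0 / (0! * 0! * 2^0) x^0 = 1/(1*1*1) x^0 = (1) x^0
  k = 1: (-1)^1 / (1! * 1! * 2^2) x^2 = -1/(1*1*4) x^2 = (-1/4) x^2
  k = 2: (-1)^2 / (2! * 2! * 2^4) x^4 = 1/(2*2*16) x^4 = (1/64) x^4
  k = 3: (-1)^3 / (3! * 3! * 2^6) x^6 = -1/(6*6*64) x^6 = (-1/2304) x^6
Hence J_0(x) = -x^6/2304 + x^4/64 - x^2/4 + 1 + ....

J_0(x); series = -x^6/2304 + x^4/64 - x^2/4 + 1


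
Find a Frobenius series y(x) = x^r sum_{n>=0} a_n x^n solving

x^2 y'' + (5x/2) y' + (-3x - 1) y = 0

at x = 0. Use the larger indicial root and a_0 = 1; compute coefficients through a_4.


Write in Frobenius form y'' + (p(x)/x) y' + (q(x)/x^2) y = 0:
  p(x) = 5/2,  q(x) = -3x - 1.
Indicial equation: r(r-1) + (5/2) r + (-1) = 0 -> roots r_1 = 1/2, r_2 = -2.
Take r = r_1 = 1/2. Let y(x) = x^r sum_{n>=0} a_n x^n with a_0 = 1.
Substitute y = x^r sum a_n x^n and match x^{r+n}. The recurrence is
  D(n) a_n - 3 a_{n-1} = 0,  where D(n) = (r+n)(r+n-1) + (5/2)(r+n) + (-1).
  a_n = 3 / D(n) * a_{n-1}.
Since the indicial polynomial factors as (r - r_1)(r - r_2), D(n) = (r_1 + n - r_1)(r_1 + n - r_2) = n(n + 5/2).
Evaluating step by step (a_0 = 1):
  n = 1: D(1) = 1(1 + 5/2) = 7/2; numerator = 3(1) = 3; a_1 = (3)/(7/2) = 6/7
  n = 2: D(2) = 2(2 + 5/2) = 9; numerator = 3(6/7) = 18/7; a_2 = (18/7)/(9) = 2/7
  n = 3: D(3) = 3(3 + 5/2) = 33/2; numerator = 3(2/7) = 6/7; a_3 = (6/7)/(33/2) = 4/77
  n = 4: D(4) = 4(4 + 5/2) = 26; numerator = 3(4/77) = 12/77; a_4 = (12/77)/(26) = 6/1001

r = 1/2; a_0 = 1; a_1 = 6/7; a_2 = 2/7; a_3 = 4/77; a_4 = 6/1001


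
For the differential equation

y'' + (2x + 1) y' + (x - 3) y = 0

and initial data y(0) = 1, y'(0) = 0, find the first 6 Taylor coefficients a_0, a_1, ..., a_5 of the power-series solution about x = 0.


Ansatz: y(x) = sum_{n>=0} a_n x^n, so y'(x) = sum_{n>=1} n a_n x^(n-1) and y''(x) = sum_{n>=2} n(n-1) a_n x^(n-2).
Substitute into P(x) y'' + Q(x) y' + R(x) y = 0 with P(x) = 1, Q(x) = 2x + 1, R(x) = x - 3, and match powers of x.
Initial conditions: a_0 = 1, a_1 = 0.
Setting the coefficient of each power of x to zero and solving order by order (substituting the coefficients already found):
  x^0: 2 a_2 + a_1 - 3 a_0 = 0  ->  2 a_2 = -a_1 + 3 a_0 = 3  ->  a_2 = 3/2
  x^1: 6 a_3 + 2 a_2 - a_1 + a_0 = 0  ->  6 a_3 = -2 a_2 + a_1 - a_0 = -4  ->  a_3 = -2/3
  x^2: 12 a_4 + 3 a_3 + a_2 + a_1 = 0  ->  12 a_4 = -3 a_3 - a_2 - a_1 = 1/2  ->  a_4 = 1/24
  x^3: 20 a_5 + 4 a_4 + 3 a_3 + a_2 = 0  ->  20 a_5 = -4 a_4 - 3 a_3 - a_2 = 1/3  ->  a_5 = 1/60
Truncated series: y(x) = 1 + (3/2) x^2 - (2/3) x^3 + (1/24) x^4 + (1/60) x^5 + O(x^6).

a_0 = 1; a_1 = 0; a_2 = 3/2; a_3 = -2/3; a_4 = 1/24; a_5 = 1/60


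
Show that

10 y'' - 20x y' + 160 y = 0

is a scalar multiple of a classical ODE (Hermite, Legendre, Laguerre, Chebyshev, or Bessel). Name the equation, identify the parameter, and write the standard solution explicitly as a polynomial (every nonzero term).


All three coefficients share the factor 10; dividing through by 10 gives  y'' - 2x y' + 16 y = 0.
This matches the Hermite equation y'' - 2x y' + 2n y = 0 with 2n = 16, so n = 8; the polynomial solution is H_8(x).
With y = sum_k a_k x^k, matching x^k gives (k+2)(k+1) a_{k+2} = 2(k - n) a_k = 2(k - 8) a_k. The right side vanishes at k = 8, so the series with the parity of 8 terminates at degree 8.
Standard normalization: leading coefficient of H_n is 2^n, so a_8 = 2^8 = 256. Work downward with a_k = (k+1)(k+2) a_{k+2} / (2(k - n)):
  a_6 = (7)(8)(256) / (2(6 - 8)) = 14336/(-4) = -3584
  a_4 = (5)(6)(-3584) / (2(4 - 8)) = -107520/(-8) = 13440
  a_2 = (3)(4)(13440) / (2(2 - 8)) = 161280/(-12) = -13440
  a_0 = (1)(2)(-13440) / (2(0 - 8)) = -26880/(-16) = 1680
Hence H_8(x) = 256 x^8 - 3584 x^6 + 13440 x^4 - 13440 x^2 + 1680.

H_8(x); series = 256 x^8 - 3584 x^6 + 13440 x^4 - 13440 x^2 + 1680


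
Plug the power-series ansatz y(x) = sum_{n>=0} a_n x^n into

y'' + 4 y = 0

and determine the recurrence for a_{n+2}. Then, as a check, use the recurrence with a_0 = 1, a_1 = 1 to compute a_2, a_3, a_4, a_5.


Substitute y = sum_n a_n x^n into y'' + (const) y = 0.
y''(x) = sum_{n>=0} (n+2)(n+1) a_{n+2} x^n.
The ODE becomes sum_n [(n+2)(n+1) a_{n+2} + 4 a_n] x^n = 0.
Setting each coefficient to zero gives the recurrence:
  (n+2)(n+1) a_{n+2} + 4 a_n = 0,
  a_{n+2} = -4 / ((n+1)(n+2)) a_n.

Check with a_0 = 1, a_1 = 1 (apply the recurrence for n = 0, 1, 2, 3): a_0 = 1, a_1 = 1, a_2 = -2, a_3 = -2/3, a_4 = 2/3, a_5 = 2/15.

a_{n+2} = -4/((n+1)(n+2)) * a_n; check: a_0 = 1, a_1 = 1, a_2 = -2, a_3 = -2/3, a_4 = 2/3, a_5 = 2/15


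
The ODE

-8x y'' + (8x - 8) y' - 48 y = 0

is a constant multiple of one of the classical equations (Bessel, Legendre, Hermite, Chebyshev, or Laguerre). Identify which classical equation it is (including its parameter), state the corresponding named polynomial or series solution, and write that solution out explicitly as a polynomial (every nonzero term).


All three coefficients share the factor -8; dividing through by -8 gives  x y'' + (1 - x) y' + 6 y = 0.
This matches the Laguerre equation x y'' + (1 - x) y' + n y = 0 with n = 6; the polynomial solution is L_6(x).
With y = sum_k a_k x^k, matching x^k gives (k+1)k a_{k+1} + (k+1) a_{k+1} - k a_k + n a_k = 0, i.e. (k+1)^2 a_{k+1} = (k - n) a_k = (k - 6) a_k. The right side vanishes at k = 6, so the series terminates at degree 6.
Standard normalization L_n(0) = 1 gives a_0 = 1. Work upward with a_{k+1} = (k - 6) a_k / (k+1)^2:
  a_1 = (0 - 6)(1) / 1^2 = -6/1 = -6
  a_2 = (1 - 6)(-6) / 2^2 = 30/4 = 15/2
  a_3 = (2 - 6)(15/2) / 3^2 = -30/9 = -10/3
  a_4 = (3 - 6)(-10/3) / 4^2 = 10/16 = 5/8
  a_5 = (4 - 6)(5/8) / 5^2 = (-5/4)/25 = -1/20
  a_6 = (5 - 6)(-1/20) / 6^2 = (1/20)/36 = 1/720
Hence L_6(x) = x^6/720 - x^5/20 + 5 x^4/8 - 10 x^3/3 + 15 x^2/2 - 6 x + 1.

L_6(x); series = x^6/720 - x^5/20 + 5 x^4/8 - 10 x^3/3 + 15 x^2/2 - 6 x + 1


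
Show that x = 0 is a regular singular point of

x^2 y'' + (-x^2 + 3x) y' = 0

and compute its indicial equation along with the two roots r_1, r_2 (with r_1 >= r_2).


Divide by x^2 to reach normal form y'' + P_1(x) y' + P_2(x) y = 0 with P_1(x) = -1 + 3/x and P_2(x) = 0.
x = 0 is a singular point because the y'-coefficient -1 + 3/x has a pole at x = 0.
It is a regular singular point because x P_1(x) = p(x) = 3 - x and x^2 P_2(x) = q(x) = 0 are polynomials, hence analytic at x = 0.
p(0) = 3,  q(0) = 0.
Indicial equation: r(r-1) + p(0) r + q(0) = 0, i.e. r^2 + (p(0) - 1) r + q(0) = 0, i.e. r^2 + 2 r = 0.
Discriminant: (2)^2 - 4(0) = 4, so r = (-2 ± 2)/2.
Solving: r_1 = 0, r_2 = -2.

indicial: r^2 + 2 r = 0; roots r_1 = 0, r_2 = -2


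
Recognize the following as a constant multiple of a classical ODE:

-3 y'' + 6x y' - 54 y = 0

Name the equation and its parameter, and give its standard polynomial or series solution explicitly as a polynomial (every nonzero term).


All three coefficients share the factor -3; dividing through by -3 gives  y'' - 2x y' + 18 y = 0.
This matches the Hermite equation y'' - 2x y' + 2n y = 0 with 2n = 18, so n = 9; the polynomial solution is H_9(x).
With y = sum_k a_k x^k, matching x^k gives (k+2)(k+1) a_{k+2} = 2(k - n) a_k = 2(k - 9) a_k. The right side vanishes at k = 9, so the series with the parity of 9 terminates at degree 9.
Standard normalization: leading coefficient of H_n is 2^n, so a_9 = 2^9 = 512. Work downward with a_k = (k+1)(k+2) a_{k+2} / (2(k - n)):
  a_7 = (8)(9)(512) / (2(7 - 9)) = 36864/(-4) = -9216
  a_5 = (6)(7)(-9216) / (2(5 - 9)) = -387072/(-8) = 48384
  a_3 = (4)(5)(48384) / (2(3 - 9)) = 967680/(-12) = -80640
  a_1 = (2)(3)(-80640) / (2(1 - 9)) = -483840/(-16) = 30240
Hence H_9(x) = 512 x^9 - 9216 x^7 + 48384 x^5 - 80640 x^3 + 30240 x.

H_9(x); series = 512 x^9 - 9216 x^7 + 48384 x^5 - 80640 x^3 + 30240 x


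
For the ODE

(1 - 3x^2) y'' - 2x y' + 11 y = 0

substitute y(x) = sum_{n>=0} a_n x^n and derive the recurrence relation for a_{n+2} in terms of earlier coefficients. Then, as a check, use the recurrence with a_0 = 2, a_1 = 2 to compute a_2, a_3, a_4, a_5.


Substitute y = sum_n a_n x^n.
(1 - 3 x^2) y'' contributes (n+2)(n+1) a_{n+2} - 3 n(n-1) a_n at x^n.
-2 x y'(x) contributes -2 n a_n at x^n.
11 y(x) contributes 11 a_n at x^n.
Matching x^n: (n+2)(n+1) a_{n+2} + (-3 n(n-1) - 2 n + 11) a_n = 0.
Thus a_{n+2} = (3 n(n-1) + 2 n - 11) / ((n+1)(n+2)) * a_n.

Check with a_0 = 2, a_1 = 2 (apply the recurrence for n = 0, 1, 2, 3): a_0 = 2, a_1 = 2, a_2 = -11, a_3 = -3, a_4 = 11/12, a_5 = -39/20.

a_(n+2) = (3 n(n-1) + 2 n - 11) / ((n+1)(n+2)) * a_n; check: a_0 = 2, a_1 = 2, a_2 = -11, a_3 = -3, a_4 = 11/12, a_5 = -39/20


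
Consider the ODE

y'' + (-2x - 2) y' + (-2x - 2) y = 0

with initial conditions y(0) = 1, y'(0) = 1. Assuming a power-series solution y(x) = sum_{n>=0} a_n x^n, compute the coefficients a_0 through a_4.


Ansatz: y(x) = sum_{n>=0} a_n x^n, so y'(x) = sum_{n>=1} n a_n x^(n-1) and y''(x) = sum_{n>=2} n(n-1) a_n x^(n-2).
Substitute into P(x) y'' + Q(x) y' + R(x) y = 0 with P(x) = 1, Q(x) = -2x - 2, R(x) = -2x - 2, and match powers of x.
Initial conditions: a_0 = 1, a_1 = 1.
Setting the coefficient of each power of x to zero and solving order by order (substituting the coefficients already found):
  x^0: 2 a_2 - 2 a_1 - 2 a_0 = 0  ->  2 a_2 = 2 a_1 + 2 a_0 = 4  ->  a_2 = 2
  x^1: 6 a_3 - 4 a_2 - 4 a_1 - 2 a_0 = 0  ->  6 a_3 = 4 a_2 + 4 a_1 + 2 a_0 = 14  ->  a_3 = 7/3
  x^2: 12 a_4 - 6 a_3 - 6 a_2 - 2 a_1 = 0  ->  12 a_4 = 6 a_3 + 6 a_2 + 2 a_1 = 28  ->  a_4 = 7/3
Truncated series: y(x) = 1 + x + 2 x^2 + (7/3) x^3 + (7/3) x^4 + O(x^5).

a_0 = 1; a_1 = 1; a_2 = 2; a_3 = 7/3; a_4 = 7/3


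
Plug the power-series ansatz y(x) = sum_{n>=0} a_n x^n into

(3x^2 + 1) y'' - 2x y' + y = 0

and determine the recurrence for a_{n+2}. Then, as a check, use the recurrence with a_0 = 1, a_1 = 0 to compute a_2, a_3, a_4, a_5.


Substitute y = sum_n a_n x^n.
(1 + 3 x^2) y'' contributes (n+2)(n+1) a_{n+2} + 3 n(n-1) a_n at x^n.
-2 x y'(x) contributes -2 n a_n at x^n.
y(x) contributes 1 a_n at x^n.
Matching x^n: (n+2)(n+1) a_{n+2} + (3 n(n-1) - 2 n + 1) a_n = 0.
Thus a_{n+2} = (-3 n(n-1) + 2 n - 1) / ((n+1)(n+2)) * a_n.

Check with a_0 = 1, a_1 = 0 (apply the recurrence for n = 0, 1, 2, 3): a_0 = 1, a_1 = 0, a_2 = -1/2, a_3 = 0, a_4 = 1/8, a_5 = 0.

a_(n+2) = (-3 n(n-1) + 2 n - 1) / ((n+1)(n+2)) * a_n; check: a_0 = 1, a_1 = 0, a_2 = -1/2, a_3 = 0, a_4 = 1/8, a_5 = 0


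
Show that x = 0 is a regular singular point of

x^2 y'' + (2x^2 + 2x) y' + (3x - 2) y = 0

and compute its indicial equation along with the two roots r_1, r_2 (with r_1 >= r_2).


Divide by x^2 to reach normal form y'' + P_1(x) y' + P_2(x) y = 0 with P_1(x) = 2 + 2/x and P_2(x) = 3/x - 2/x^2.
x = 0 is a singular point because the y'-coefficient 2 + 2/x has a pole at x = 0 and the y-coefficient 3/x - 2/x^2 has a pole at x = 0.
It is a regular singular point because x P_1(x) = p(x) = 2x + 2 and x^2 P_2(x) = q(x) = 3x - 2 are polynomials, hence analytic at x = 0.
p(0) = 2,  q(0) = -2.
Indicial equation: r(r-1) + p(0) r + q(0) = 0, i.e. r^2 + (p(0) - 1) r + q(0) = 0, i.e. r^2 + 1 r - 2 = 0.
Discriminant: (1)^2 - 4(-2) = 9, so r = (-1 ± 3)/2.
Solving: r_1 = 1, r_2 = -2.

indicial: r^2 + 1 r - 2 = 0; roots r_1 = 1, r_2 = -2


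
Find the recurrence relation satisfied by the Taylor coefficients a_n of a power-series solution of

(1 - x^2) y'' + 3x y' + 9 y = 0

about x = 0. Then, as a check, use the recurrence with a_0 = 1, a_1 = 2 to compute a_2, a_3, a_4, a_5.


Substitute y = sum_n a_n x^n.
(1 - 1 x^2) y'' contributes (n+2)(n+1) a_{n+2} - n(n-1) a_n at x^n.
3 x y'(x) contributes 3 n a_n at x^n.
9 y(x) contributes 9 a_n at x^n.
Matching x^n: (n+2)(n+1) a_{n+2} + (-n(n-1) + 3 n + 9) a_n = 0.
Thus a_{n+2} = (n(n-1) - 3 n - 9) / ((n+1)(n+2)) * a_n.

Check with a_0 = 1, a_1 = 2 (apply the recurrence for n = 0, 1, 2, 3): a_0 = 1, a_1 = 2, a_2 = -9/2, a_3 = -4, a_4 = 39/8, a_5 = 12/5.

a_(n+2) = (n(n-1) - 3 n - 9) / ((n+1)(n+2)) * a_n; check: a_0 = 1, a_1 = 2, a_2 = -9/2, a_3 = -4, a_4 = 39/8, a_5 = 12/5
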